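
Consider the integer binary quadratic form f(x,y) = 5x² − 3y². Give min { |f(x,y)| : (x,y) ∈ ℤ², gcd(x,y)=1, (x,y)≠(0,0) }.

descent: ρ → (-3,6,2)  [lands on river]
river: ρ → (2,6,-3)
closes: descent 1, river 2
min |a| on river = 2

2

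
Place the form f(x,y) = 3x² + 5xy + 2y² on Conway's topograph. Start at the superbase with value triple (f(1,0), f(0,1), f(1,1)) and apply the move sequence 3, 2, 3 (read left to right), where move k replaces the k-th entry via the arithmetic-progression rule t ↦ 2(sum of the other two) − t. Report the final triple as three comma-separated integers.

start (3,2,10) = (f(1,0),f(0,1),f(1,1))
replace slot 3: 2·(3+2) − 10 = 0 → (3,2,0)
replace slot 2: 2·(3+0) − 2 = 4 → (3,4,0)
replace slot 3: 2·(3+4) − 0 = 14 → (3,4,14)

3,4,14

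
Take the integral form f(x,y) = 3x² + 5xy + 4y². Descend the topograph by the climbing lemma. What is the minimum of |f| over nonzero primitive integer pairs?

translate: b→-1 (≡5 mod 6), so (3,5,4)→(3,-1,2)
flip: (3,-1,2)→(2,1,3)
reduced (well bottom): (2,1,3) with a≤c, −a<b≤a
well minimum = a = 2

2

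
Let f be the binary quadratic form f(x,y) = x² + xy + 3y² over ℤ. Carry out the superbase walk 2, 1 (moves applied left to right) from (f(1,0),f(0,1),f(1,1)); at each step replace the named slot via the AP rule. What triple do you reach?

start (1,3,5) = (f(1,0),f(0,1),f(1,1))
replace slot 2: 2·(1+5) − 3 = 9 → (1,9,5)
replace slot 1: 2·(9+5) − 1 = 27 → (27,9,5)

27,9,5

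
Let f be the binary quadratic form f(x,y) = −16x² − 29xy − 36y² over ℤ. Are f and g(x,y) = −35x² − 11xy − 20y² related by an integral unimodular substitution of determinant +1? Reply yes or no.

D₁ = -1463, D₂ = -2679
discriminants differ ⇒ not SL₂(ℤ)-equivalent

no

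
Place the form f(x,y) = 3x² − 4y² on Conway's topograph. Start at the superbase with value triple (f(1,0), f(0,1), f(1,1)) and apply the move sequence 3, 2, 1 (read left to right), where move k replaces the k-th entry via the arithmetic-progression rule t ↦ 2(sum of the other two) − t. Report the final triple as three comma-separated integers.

start (3,-4,-1) = (f(1,0),f(0,1),f(1,1))
replace slot 3: 2·(3+(-4)) − (-1) = -1 → (3,-4,-1)
replace slot 2: 2·(3+(-1)) − (-4) = 8 → (3,8,-1)
replace slot 1: 2·(8+(-1)) − 3 = 11 → (11,8,-1)

11,8,-1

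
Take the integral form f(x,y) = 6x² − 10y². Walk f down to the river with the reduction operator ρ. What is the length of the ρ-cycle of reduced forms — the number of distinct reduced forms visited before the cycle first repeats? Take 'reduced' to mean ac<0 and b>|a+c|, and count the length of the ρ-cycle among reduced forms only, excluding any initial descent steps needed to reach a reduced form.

D = 240, ⌊√D⌋ = 15
descent: ρ → (-10,0,6)
descent: ρ → (6,12,-4)  [lands on river]
river: ρ → (-4,12,6)
ρ-cycle length = 2 (tail of 2 descent steps not counted)

2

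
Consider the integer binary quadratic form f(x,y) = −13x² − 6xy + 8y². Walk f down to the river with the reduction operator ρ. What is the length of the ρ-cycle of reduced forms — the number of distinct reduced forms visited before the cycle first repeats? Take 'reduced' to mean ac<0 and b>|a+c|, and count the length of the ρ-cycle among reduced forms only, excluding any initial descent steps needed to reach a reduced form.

D = 452, ⌊√D⌋ = 21
descent: ρ → (8,6,-13)  [lands on river]
river: ρ → (-13,20,1)
river: ρ → (1,20,-13)
river: ρ → (-13,6,8)
river: ρ → (8,10,-11)
river: ρ → (-11,12,7)
river: ρ → (7,16,-7)
river: ρ → (-7,12,11)
river: ρ → (11,10,-8)
river: ρ → (-8,6,13)
river: ρ → (13,20,-1)
river: ρ → (-1,20,13)
river: ρ → (13,6,-8)
river: ρ → (-8,10,11)
river: ρ → (11,12,-7)
river: ρ → (-7,16,7)
river: ρ → (7,12,-11)
river: ρ → (-11,10,8)
ρ-cycle length = 18 (tail of 1 descent step not counted)

18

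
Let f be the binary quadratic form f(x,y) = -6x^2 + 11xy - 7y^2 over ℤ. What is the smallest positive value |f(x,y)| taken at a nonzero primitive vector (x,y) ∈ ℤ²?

translate: b→1 (≡-11 mod 12), so (6,-11,7)→(6,1,2)
flip: (6,1,2)→(2,-1,6)
reduced (well bottom): (2,-1,6) with a≤c, −a<b≤a
well minimum |f| = |-2| = 2 (negative-definite)

2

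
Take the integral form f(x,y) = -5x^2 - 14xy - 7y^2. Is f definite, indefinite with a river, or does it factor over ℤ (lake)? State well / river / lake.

D = b²−4ac = (-14)² − 4·(-5)·(-7) = 56
D > 0 non-square ⇒ indefinite ⇒ periodic river

river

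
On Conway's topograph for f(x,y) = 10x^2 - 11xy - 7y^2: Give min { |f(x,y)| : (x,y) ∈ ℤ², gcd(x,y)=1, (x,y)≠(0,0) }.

descent: ρ → (-7,11,10)  [lands on river]
river: ρ → (10,9,-8)
river: ρ → (-8,7,11)
river: ρ → (11,15,-4)
river: ρ → (-4,17,7)
river: ρ → (7,11,-10)
river: ρ → (-10,9,8)
river: ρ → (8,7,-11)
river: ρ → (-11,15,4)
river: ρ → (4,17,-7)
closes: descent 1, river 10
min |a| on river = 4

4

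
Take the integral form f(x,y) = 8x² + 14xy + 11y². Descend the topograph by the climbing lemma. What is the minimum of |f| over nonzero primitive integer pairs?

translate: b→-2 (≡14 mod 16), so (8,14,11)→(8,-2,5)
flip: (8,-2,5)→(5,2,8)
reduced (well bottom): (5,2,8) with a≤c, −a<b≤a
well minimum = a = 5

5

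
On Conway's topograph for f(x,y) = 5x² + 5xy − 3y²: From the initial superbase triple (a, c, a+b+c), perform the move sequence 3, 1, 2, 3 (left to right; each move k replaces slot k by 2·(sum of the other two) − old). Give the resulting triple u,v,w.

start (5,-3,7) = (f(1,0),f(0,1),f(1,1))
replace slot 3: 2·(5+(-3)) − 7 = -3 → (5,-3,-3)
replace slot 1: 2·((-3)+(-3)) − 5 = -17 → (-17,-3,-3)
replace slot 2: 2·((-17)+(-3)) − (-3) = -37 → (-17,-37,-3)
replace slot 3: 2·((-17)+(-37)) − (-3) = -105 → (-17,-37,-105)

-17,-37,-105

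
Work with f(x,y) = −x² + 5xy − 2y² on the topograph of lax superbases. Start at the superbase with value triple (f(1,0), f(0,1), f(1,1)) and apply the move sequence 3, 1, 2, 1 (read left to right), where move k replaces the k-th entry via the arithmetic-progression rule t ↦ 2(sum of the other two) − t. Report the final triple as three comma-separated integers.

start (-1,-2,2) = (f(1,0),f(0,1),f(1,1))
replace slot 3: 2·((-1)+(-2)) − 2 = -8 → (-1,-2,-8)
replace slot 1: 2·((-2)+(-8)) − (-1) = -19 → (-19,-2,-8)
replace slot 2: 2·((-19)+(-8)) − (-2) = -52 → (-19,-52,-8)
replace slot 1: 2·((-52)+(-8)) − (-19) = -101 → (-101,-52,-8)

-101,-52,-8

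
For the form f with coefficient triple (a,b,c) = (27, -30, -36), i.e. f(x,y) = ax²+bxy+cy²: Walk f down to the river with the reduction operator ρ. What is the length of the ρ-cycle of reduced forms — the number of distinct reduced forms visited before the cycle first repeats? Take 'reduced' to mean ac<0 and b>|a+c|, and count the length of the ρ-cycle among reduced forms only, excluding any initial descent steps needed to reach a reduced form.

D = 4788, ⌊√D⌋ = 69
descent: ρ → (-36,30,27)  [lands on river]
river: ρ → (27,24,-39)
river: ρ → (-39,54,12)
river: ρ → (12,66,-9)
river: ρ → (-9,60,33)
river: ρ → (33,6,-36)
river: ρ → (-36,66,3)
river: ρ → (3,66,-36)
river: ρ → (-36,6,33)
river: ρ → (33,60,-9)
river: ρ → (-9,66,12)
river: ρ → (12,54,-39)
river: ρ → (-39,24,27)
river: ρ → (27,30,-36)
river: ρ → (-36,42,21)
river: ρ → (21,42,-36)
ρ-cycle length = 16 (tail of 1 descent step not counted)

16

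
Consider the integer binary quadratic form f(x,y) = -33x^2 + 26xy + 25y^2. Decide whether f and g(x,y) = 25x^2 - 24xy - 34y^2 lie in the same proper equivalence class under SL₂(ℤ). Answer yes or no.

D₁ = 3976, D₂ = 3976
river cycle of f (length 10): (25, 24, -34), (-34, 44, 15), (15, 46, -31), (-31, 16, 30), (30, 44, -17), (-17, 58, 9), (9, 50, -41), (-41, 32, 18), (18, 40, -33), (-33, 26, 25)
river cycle of g (length 10): (-34, 24, 25), (25, 26, -33), (-33, 40, 18), (18, 32, -41), (-41, 50, 9), (9, 58, -17), (-17, 44, 30), (30, 16, -31), (-31, 46, 15), (15, 44, -34)
cycles differ ⇒ inequivalent

no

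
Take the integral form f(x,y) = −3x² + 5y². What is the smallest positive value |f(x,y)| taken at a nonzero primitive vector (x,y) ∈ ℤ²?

descent: ρ → (5,0,-3)
descent: ρ → (-3,6,2)  [lands on river]
river: ρ → (2,6,-3)
closes: descent 2, river 2
min |a| on river = 2

2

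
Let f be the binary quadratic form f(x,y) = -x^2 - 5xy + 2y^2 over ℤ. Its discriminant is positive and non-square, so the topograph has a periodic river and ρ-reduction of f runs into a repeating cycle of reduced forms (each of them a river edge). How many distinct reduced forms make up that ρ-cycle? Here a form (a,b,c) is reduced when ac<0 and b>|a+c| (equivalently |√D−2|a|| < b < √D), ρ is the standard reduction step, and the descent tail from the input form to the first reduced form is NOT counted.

D = 33, ⌊√D⌋ = 5
descent: ρ → (2,5,-1)  [lands on river]
river: ρ → (-1,5,2)
river: ρ → (2,3,-3)
river: ρ → (-3,3,2)
ρ-cycle length = 4 (tail of 1 descent step not counted)

4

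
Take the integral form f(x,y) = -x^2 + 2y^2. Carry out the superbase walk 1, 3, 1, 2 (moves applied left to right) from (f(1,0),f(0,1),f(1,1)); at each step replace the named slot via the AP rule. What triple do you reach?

start (-1,2,1) = (f(1,0),f(0,1),f(1,1))
replace slot 1: 2·(2+1) − (-1) = 7 → (7,2,1)
replace slot 3: 2·(7+2) − 1 = 17 → (7,2,17)
replace slot 1: 2·(2+17) − 7 = 31 → (31,2,17)
replace slot 2: 2·(31+17) − 2 = 94 → (31,94,17)

31,94,17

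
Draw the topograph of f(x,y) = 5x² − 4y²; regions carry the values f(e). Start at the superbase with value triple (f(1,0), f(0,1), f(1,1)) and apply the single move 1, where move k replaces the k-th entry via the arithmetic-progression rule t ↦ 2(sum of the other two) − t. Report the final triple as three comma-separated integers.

start (5,-4,1) = (f(1,0),f(0,1),f(1,1))
replace slot 1: 2·((-4)+1) − 5 = -11 → (-11,-4,1)

-11,-4,1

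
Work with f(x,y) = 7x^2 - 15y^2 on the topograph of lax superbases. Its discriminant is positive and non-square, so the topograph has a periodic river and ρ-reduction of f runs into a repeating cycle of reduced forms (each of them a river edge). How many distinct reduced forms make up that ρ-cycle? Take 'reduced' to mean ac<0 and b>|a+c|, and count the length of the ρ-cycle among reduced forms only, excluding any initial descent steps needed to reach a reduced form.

D = 420, ⌊√D⌋ = 20
descent: ρ → (-15,0,7)
descent: ρ → (7,14,-8)  [lands on river]
river: ρ → (-8,18,3)
river: ρ → (3,18,-8)
river: ρ → (-8,14,7)
ρ-cycle length = 4 (tail of 2 descent steps not counted)

4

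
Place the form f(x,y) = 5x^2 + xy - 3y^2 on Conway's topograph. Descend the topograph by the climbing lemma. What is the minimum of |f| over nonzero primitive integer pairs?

descent: ρ → (-3,5,3)  [lands on river]
river: ρ → (3,7,-1)
river: ρ → (-1,7,3)
river: ρ → (3,5,-3)
river: ρ → (-3,7,1)
river: ρ → (1,7,-3)
closes: descent 1, river 6
min |a| on river = 1

1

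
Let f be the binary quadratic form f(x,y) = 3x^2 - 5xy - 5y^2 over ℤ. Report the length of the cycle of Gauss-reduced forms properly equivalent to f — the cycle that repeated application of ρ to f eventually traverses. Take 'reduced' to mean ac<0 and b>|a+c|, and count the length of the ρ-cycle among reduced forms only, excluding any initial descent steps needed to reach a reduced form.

D = 85, ⌊√D⌋ = 9
descent: ρ → (-5,5,3)  [lands on river]
river: ρ → (3,7,-3)
river: ρ → (-3,5,5)
river: ρ → (5,5,-3)
river: ρ → (-3,7,3)
river: ρ → (3,5,-5)
ρ-cycle length = 6 (tail of 1 descent step not counted)

6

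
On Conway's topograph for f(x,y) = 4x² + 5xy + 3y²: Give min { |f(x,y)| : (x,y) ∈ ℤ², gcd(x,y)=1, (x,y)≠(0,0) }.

translate: b→-3 (≡5 mod 8), so (4,5,3)→(4,-3,2)
flip: (4,-3,2)→(2,3,4)
translate: b→-1 (≡3 mod 4), so (2,3,4)→(2,-1,3)
reduced (well bottom): (2,-1,3) with a≤c, −a<b≤a
well minimum = a = 2

2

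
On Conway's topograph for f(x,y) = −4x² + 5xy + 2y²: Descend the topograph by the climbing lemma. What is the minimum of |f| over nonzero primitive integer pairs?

river: ρ → (2,7,-1)
river: ρ → (-1,7,2)
river: ρ → (2,5,-4)
river: ρ → (-4,3,3)
river: ρ → (3,3,-4)
river: ρ → (-4,5,2)
closes: descent 0, river 6
min |a| on river = 1

1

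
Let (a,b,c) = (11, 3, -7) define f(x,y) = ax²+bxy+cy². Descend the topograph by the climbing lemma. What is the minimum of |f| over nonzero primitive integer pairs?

descent: ρ → (-7,11,7)  [lands on river]
river: ρ → (7,17,-1)
river: ρ → (-1,17,7)
river: ρ → (7,11,-7)
river: ρ → (-7,17,1)
river: ρ → (1,17,-7)
closes: descent 1, river 6
min |a| on river = 1

1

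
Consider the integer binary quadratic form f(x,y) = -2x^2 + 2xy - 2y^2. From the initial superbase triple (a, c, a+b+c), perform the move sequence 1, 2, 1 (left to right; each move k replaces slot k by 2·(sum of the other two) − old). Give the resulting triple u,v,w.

start (-2,-2,-2) = (f(1,0),f(0,1),f(1,1))
replace slot 1: 2·((-2)+(-2)) − (-2) = -6 → (-6,-2,-2)
replace slot 2: 2·((-6)+(-2)) − (-2) = -14 → (-6,-14,-2)
replace slot 1: 2·((-14)+(-2)) − (-6) = -26 → (-26,-14,-2)

-26,-14,-2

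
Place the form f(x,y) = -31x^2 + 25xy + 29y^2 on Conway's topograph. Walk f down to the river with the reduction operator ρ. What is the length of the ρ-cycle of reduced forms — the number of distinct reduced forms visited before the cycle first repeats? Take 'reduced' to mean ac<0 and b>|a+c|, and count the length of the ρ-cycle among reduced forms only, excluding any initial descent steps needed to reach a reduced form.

D = 4221, ⌊√D⌋ = 64
river: ρ → (29,33,-27)
river: ρ → (-27,21,35)
river: ρ → (35,49,-13)
river: ρ → (-13,55,23)
river: ρ → (23,37,-31)
river: ρ → (-31,25,29)
ρ-cycle length = 6 (tail of 0 descent steps not counted)

6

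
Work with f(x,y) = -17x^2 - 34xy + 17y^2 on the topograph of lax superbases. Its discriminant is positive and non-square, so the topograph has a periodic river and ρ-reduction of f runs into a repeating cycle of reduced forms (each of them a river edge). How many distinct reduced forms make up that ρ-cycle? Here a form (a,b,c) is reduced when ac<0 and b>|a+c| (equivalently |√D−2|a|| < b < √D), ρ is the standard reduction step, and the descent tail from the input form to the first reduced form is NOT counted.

D = 2312, ⌊√D⌋ = 48
descent: ρ → (17,34,-17)  [lands on river]
river: ρ → (-17,34,17)
ρ-cycle length = 2 (tail of 1 descent step not counted)

2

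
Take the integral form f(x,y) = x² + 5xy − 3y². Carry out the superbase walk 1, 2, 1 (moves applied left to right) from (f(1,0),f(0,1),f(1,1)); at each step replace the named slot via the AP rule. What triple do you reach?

start (1,-3,3) = (f(1,0),f(0,1),f(1,1))
replace slot 1: 2·((-3)+3) − 1 = -1 → (-1,-3,3)
replace slot 2: 2·((-1)+3) − (-3) = 7 → (-1,7,3)
replace slot 1: 2·(7+3) − (-1) = 21 → (21,7,3)

21,7,3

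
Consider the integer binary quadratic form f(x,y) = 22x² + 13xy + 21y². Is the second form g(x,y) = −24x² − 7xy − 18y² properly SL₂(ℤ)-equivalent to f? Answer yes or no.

D₁ = -1679, D₂ = -1679
f: flip: (22,13,21)→(21,-13,22)
f: reduced (well bottom): (21,-13,22) with a≤c, −a<b≤a
g is negative-definite; reduce −g:
−g: flip: (24,7,18)→(18,-7,24)
−g: reduced (well bottom): (18,-7,24) with a≤c, −a<b≤a
flip sign back: reduced form of g is (-18,7,-24)
reduced forms (21, -13, 22) vs (-18, 7, -24) ⇒ inequivalent

no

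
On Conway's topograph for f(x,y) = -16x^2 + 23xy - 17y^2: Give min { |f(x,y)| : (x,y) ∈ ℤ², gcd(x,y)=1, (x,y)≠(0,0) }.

translate: b→9 (≡-23 mod 32), so (16,-23,17)→(16,9,10)
flip: (16,9,10)→(10,-9,16)
reduced (well bottom): (10,-9,16) with a≤c, −a<b≤a
well minimum |f| = |-10| = 10 (negative-definite)

10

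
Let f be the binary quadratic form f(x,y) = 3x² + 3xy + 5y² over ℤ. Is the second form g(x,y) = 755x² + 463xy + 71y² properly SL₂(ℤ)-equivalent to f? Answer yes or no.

D₁ = -51, D₂ = -51
f: reduced (well bottom): (3,3,5) with a≤c, −a<b≤a
g: flip: (755,463,71)→(71,-463,755)
g: translate: b→-37 (≡-463 mod 142), so (71,-463,755)→(71,-37,5)
g: flip: (71,-37,5)→(5,37,71)
g: translate: b→-3 (≡37 mod 10), so (5,37,71)→(5,-3,3)
g: flip: (5,-3,3)→(3,3,5)
g: reduced (well bottom): (3,3,5) with a≤c, −a<b≤a
reduced forms (3, 3, 5) vs (3, 3, 5) ⇒ equivalent

yes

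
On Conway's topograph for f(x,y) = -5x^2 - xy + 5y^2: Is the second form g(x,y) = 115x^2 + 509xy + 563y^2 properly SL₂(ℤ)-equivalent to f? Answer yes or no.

D₁ = 101, D₂ = 101
river cycle of f (length 6): (5, 1, -5), (-5, 9, 1), (1, 9, -5), (-5, 1, 5), (5, 9, -1), (-1, 9, 5)
river cycle of g (length 6): (5, 1, -5), (-5, 9, 1), (1, 9, -5), (-5, 1, 5), (5, 9, -1), (-1, 9, 5)
cycles coincide ⇒ equivalent

yes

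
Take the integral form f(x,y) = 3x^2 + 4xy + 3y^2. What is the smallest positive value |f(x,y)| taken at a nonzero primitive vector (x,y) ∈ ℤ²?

translate: b→-2 (≡4 mod 6), so (3,4,3)→(3,-2,2)
flip: (3,-2,2)→(2,2,3)
reduced (well bottom): (2,2,3) with a≤c, −a<b≤a
well minimum = a = 2

2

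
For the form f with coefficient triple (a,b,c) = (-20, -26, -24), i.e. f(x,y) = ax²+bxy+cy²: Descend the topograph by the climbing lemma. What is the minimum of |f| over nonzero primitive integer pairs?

translate: b→-14 (≡26 mod 40), so (20,26,24)→(20,-14,18)
flip: (20,-14,18)→(18,14,20)
reduced (well bottom): (18,14,20) with a≤c, −a<b≤a
well minimum |f| = |-18| = 18 (negative-definite)

18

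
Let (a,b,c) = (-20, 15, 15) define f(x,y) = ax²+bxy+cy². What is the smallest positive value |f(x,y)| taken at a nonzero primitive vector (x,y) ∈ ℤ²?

river: ρ → (15,15,-20)
river: ρ → (-20,25,10)
river: ρ → (10,35,-5)
river: ρ → (-5,35,10)
river: ρ → (10,25,-20)
river: ρ → (-20,15,15)
closes: descent 0, river 6
min |a| on river = 5

5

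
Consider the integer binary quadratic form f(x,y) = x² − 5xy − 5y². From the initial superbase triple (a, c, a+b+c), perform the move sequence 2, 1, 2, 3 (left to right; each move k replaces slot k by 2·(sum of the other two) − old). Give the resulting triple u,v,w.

start (1,-5,-9) = (f(1,0),f(0,1),f(1,1))
replace slot 2: 2·(1+(-9)) − (-5) = -11 → (1,-11,-9)
replace slot 1: 2·((-11)+(-9)) − 1 = -41 → (-41,-11,-9)
replace slot 2: 2·((-41)+(-9)) − (-11) = -89 → (-41,-89,-9)
replace slot 3: 2·((-41)+(-89)) − (-9) = -251 → (-41,-89,-251)

-41,-89,-251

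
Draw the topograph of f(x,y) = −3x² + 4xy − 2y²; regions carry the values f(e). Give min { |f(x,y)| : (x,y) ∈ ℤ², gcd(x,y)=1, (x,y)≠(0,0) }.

translate: b→2 (≡-4 mod 6), so (3,-4,2)→(3,2,1)
flip: (3,2,1)→(1,-2,3)
translate: b→0 (≡-2 mod 2), so (1,-2,3)→(1,0,2)
reduced (well bottom): (1,0,2) with a≤c, −a<b≤a
well minimum |f| = |-1| = 1 (negative-definite)

1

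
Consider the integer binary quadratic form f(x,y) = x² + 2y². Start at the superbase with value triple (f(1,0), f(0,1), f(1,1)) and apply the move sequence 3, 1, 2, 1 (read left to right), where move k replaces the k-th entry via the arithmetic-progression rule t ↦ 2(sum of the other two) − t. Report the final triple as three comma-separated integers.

start (1,2,3) = (f(1,0),f(0,1),f(1,1))
replace slot 3: 2·(1+2) − 3 = 3 → (1,2,3)
replace slot 1: 2·(2+3) − 1 = 9 → (9,2,3)
replace slot 2: 2·(9+3) − 2 = 22 → (9,22,3)
replace slot 1: 2·(22+3) − 9 = 41 → (41,22,3)

41,22,3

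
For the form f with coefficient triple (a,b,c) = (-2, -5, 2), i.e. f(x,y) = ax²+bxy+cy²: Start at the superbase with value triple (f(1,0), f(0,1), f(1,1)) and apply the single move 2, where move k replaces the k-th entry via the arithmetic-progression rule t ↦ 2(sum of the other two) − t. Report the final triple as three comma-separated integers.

start (-2,2,-5) = (f(1,0),f(0,1),f(1,1))
replace slot 2: 2·((-2)+(-5)) − 2 = -16 → (-2,-16,-5)

-2,-16,-5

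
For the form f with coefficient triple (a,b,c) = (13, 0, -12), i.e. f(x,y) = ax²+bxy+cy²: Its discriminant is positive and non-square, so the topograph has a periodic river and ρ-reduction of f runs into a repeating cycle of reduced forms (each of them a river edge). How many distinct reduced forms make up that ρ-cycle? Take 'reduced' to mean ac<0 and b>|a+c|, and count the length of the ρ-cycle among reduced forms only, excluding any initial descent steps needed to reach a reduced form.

D = 624, ⌊√D⌋ = 24
descent: ρ → (-12,24,1)  [lands on river]
river: ρ → (1,24,-12)
ρ-cycle length = 2 (tail of 1 descent step not counted)

2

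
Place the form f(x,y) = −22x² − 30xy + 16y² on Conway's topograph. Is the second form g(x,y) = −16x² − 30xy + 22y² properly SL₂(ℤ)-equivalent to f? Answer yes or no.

D₁ = 2308, D₂ = 2308
river cycle of f (length 10): (16, 30, -22), (-22, 14, 24), (24, 34, -12), (-12, 38, 18), (18, 34, -16), (-16, 30, 22), (22, 14, -24), (-24, 34, 12), (12, 38, -18), (-18, 34, 16)
river cycle of g (length 10): (22, 30, -16), (-16, 34, 18), (18, 38, -12), (-12, 34, 24), (24, 14, -22), (-22, 30, 16), (16, 34, -18), (-18, 38, 12), (12, 34, -24), (-24, 14, 22)
cycles differ ⇒ inequivalent

no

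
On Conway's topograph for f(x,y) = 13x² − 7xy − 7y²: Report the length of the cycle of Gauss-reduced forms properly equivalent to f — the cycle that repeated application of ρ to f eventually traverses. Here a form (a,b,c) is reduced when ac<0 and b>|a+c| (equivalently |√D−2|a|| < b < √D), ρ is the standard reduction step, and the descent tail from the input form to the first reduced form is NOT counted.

D = 413, ⌊√D⌋ = 20
descent: ρ → (-7,7,13)  [lands on river]
river: ρ → (13,19,-1)
river: ρ → (-1,19,13)
river: ρ → (13,7,-7)
ρ-cycle length = 4 (tail of 1 descent step not counted)

4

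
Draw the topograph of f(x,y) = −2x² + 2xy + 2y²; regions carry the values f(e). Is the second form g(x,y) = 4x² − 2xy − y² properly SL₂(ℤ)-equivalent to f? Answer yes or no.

D₁ = 20, D₂ = 20
river cycle of f (length 2): (2, 2, -2), (-2, 2, 2)
river cycle of g (length 2): (-1, 4, 1), (1, 4, -1)
cycles differ ⇒ inequivalent

no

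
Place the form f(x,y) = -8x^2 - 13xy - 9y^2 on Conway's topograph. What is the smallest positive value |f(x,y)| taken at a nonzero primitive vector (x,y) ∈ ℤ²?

translate: b→-3 (≡13 mod 16), so (8,13,9)→(8,-3,4)
flip: (8,-3,4)→(4,3,8)
reduced (well bottom): (4,3,8) with a≤c, −a<b≤a
well minimum |f| = |-4| = 4 (negative-definite)

4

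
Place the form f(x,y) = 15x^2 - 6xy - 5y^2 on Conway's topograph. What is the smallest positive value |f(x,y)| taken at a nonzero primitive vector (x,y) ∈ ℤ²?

descent: ρ → (-5,16,4)  [lands on river]
river: ρ → (4,16,-5)
river: ρ → (-5,14,7)
river: ρ → (7,14,-5)
closes: descent 1, river 4
min |a| on river = 4

4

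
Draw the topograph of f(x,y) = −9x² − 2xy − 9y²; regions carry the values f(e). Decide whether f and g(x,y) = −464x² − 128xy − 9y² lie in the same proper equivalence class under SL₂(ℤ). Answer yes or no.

D₁ = -320, D₂ = -320
f is negative-definite; reduce −f:
−f: reduced (well bottom): (9,2,9) with a≤c, −a<b≤a
flip sign back: reduced form of f is (-9,-2,-9)
g is negative-definite; reduce −g:
−g: flip: (464,128,9)→(9,-128,464)
−g: translate: b→-2 (≡-128 mod 18), so (9,-128,464)→(9,-2,9)
−g: flip: (9,-2,9)→(9,2,9)
−g: reduced (well bottom): (9,2,9) with a≤c, −a<b≤a
flip sign back: reduced form of g is (-9,-2,-9)
reduced forms (-9, -2, -9) vs (-9, -2, -9) ⇒ equivalent

yes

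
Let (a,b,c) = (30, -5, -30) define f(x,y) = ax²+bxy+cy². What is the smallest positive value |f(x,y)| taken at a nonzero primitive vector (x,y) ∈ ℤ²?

descent: ρ → (-30,5,30)  [lands on river]
river: ρ → (30,55,-5)
river: ρ → (-5,55,30)
river: ρ → (30,5,-30)
river: ρ → (-30,55,5)
river: ρ → (5,55,-30)
closes: descent 1, river 6
min |a| on river = 5

5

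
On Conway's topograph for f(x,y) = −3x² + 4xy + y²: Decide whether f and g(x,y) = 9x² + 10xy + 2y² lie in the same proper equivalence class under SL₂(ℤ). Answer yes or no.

D₁ = 28, D₂ = 28
river cycle of f (length 4): (1, 4, -3), (-3, 2, 2), (2, 2, -3), (-3, 4, 1)
river cycle of g (length 4): (2, 2, -3), (-3, 4, 1), (1, 4, -3), (-3, 2, 2)
cycles coincide ⇒ equivalent

yes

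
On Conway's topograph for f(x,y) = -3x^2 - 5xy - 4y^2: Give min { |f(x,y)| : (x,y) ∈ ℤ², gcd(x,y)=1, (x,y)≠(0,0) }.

translate: b→-1 (≡5 mod 6), so (3,5,4)→(3,-1,2)
flip: (3,-1,2)→(2,1,3)
reduced (well bottom): (2,1,3) with a≤c, −a<b≤a
well minimum |f| = |-2| = 2 (negative-definite)

2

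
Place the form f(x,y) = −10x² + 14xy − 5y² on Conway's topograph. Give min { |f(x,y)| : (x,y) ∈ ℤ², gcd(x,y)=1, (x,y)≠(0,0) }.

translate: b→6 (≡-14 mod 20), so (10,-14,5)→(10,6,1)
flip: (10,6,1)→(1,-6,10)
translate: b→0 (≡-6 mod 2), so (1,-6,10)→(1,0,1)
reduced (well bottom): (1,0,1) with a≤c, −a<b≤a
well minimum |f| = |-1| = 1 (negative-definite)

1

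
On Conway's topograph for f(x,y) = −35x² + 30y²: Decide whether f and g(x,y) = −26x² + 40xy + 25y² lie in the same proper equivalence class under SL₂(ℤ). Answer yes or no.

D₁ = 4200, D₂ = 4200
river cycle of f (length 2): (30, 60, -5), (-5, 60, 30)
river cycle of g (length 6): (25, 60, -6), (-6, 60, 25), (25, 40, -26), (-26, 64, 1), (1, 64, -26), (-26, 40, 25)
cycles differ ⇒ inequivalent

no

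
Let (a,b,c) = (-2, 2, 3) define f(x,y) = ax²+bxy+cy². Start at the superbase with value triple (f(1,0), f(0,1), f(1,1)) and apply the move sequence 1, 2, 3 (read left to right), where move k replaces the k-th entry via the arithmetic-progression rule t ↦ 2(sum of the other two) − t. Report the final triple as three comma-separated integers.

start (-2,3,3) = (f(1,0),f(0,1),f(1,1))
replace slot 1: 2·(3+3) − (-2) = 14 → (14,3,3)
replace slot 2: 2·(14+3) − 3 = 31 → (14,31,3)
replace slot 3: 2·(14+31) − 3 = 87 → (14,31,87)

14,31,87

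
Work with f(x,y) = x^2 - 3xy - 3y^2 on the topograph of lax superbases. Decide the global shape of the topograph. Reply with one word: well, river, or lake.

D = b²−4ac = (-3)² − 4·1·(-3) = 21
D > 0 non-square ⇒ indefinite ⇒ periodic river

river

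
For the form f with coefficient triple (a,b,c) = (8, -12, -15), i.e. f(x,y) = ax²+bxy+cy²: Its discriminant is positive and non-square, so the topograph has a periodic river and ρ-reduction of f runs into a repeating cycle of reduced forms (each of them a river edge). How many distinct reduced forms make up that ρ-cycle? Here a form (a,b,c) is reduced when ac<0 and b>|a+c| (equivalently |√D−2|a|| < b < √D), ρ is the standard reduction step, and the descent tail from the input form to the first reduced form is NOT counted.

D = 624, ⌊√D⌋ = 24
descent: ρ → (-15,12,8)  [lands on river]
river: ρ → (8,20,-7)
river: ρ → (-7,22,5)
river: ρ → (5,18,-15)
ρ-cycle length = 4 (tail of 1 descent step not counted)

4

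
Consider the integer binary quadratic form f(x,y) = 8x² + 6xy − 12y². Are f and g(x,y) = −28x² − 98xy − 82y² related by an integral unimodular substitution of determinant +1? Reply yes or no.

D₁ = 420, D₂ = 420
river cycle of f (length 6): (-12, 18, 2), (2, 18, -12), (-12, 6, 8), (8, 10, -10), (-10, 10, 8), (8, 6, -12)
river cycle of g (length 6): (-12, 18, 2), (2, 18, -12), (-12, 6, 8), (8, 10, -10), (-10, 10, 8), (8, 6, -12)
cycles coincide ⇒ equivalent

yes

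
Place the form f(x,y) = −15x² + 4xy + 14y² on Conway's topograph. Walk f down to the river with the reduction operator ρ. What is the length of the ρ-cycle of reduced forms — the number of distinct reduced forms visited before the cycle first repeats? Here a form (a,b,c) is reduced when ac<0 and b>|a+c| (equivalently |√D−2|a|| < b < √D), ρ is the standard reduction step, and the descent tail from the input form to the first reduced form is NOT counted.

D = 856, ⌊√D⌋ = 29
river: ρ → (14,24,-5)
river: ρ → (-5,26,9)
river: ρ → (9,28,-2)
river: ρ → (-2,28,9)
river: ρ → (9,26,-5)
river: ρ → (-5,24,14)
river: ρ → (14,4,-15)
river: ρ → (-15,26,3)
river: ρ → (3,28,-6)
river: ρ → (-6,20,19)
river: ρ → (19,18,-7)
river: ρ → (-7,24,10)
river: ρ → (10,16,-15)
river: ρ → (-15,14,11)
river: ρ → (11,8,-18)
river: ρ → (-18,28,1)
river: ρ → (1,28,-18)
river: ρ → (-18,8,11)
river: ρ → (11,14,-15)
river: ρ → (-15,16,10)
river: ρ → (10,24,-7)
river: ρ → (-7,18,19)
river: ρ → (19,20,-6)
river: ρ → (-6,28,3)
river: ρ → (3,26,-15)
river: ρ → (-15,4,14)
ρ-cycle length = 26 (tail of 0 descent steps not counted)

26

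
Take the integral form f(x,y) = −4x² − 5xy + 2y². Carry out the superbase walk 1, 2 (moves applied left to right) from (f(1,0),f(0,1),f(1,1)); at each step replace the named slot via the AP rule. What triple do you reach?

start (-4,2,-7) = (f(1,0),f(0,1),f(1,1))
replace slot 1: 2·(2+(-7)) − (-4) = -6 → (-6,2,-7)
replace slot 2: 2·((-6)+(-7)) − 2 = -28 → (-6,-28,-7)

-6,-28,-7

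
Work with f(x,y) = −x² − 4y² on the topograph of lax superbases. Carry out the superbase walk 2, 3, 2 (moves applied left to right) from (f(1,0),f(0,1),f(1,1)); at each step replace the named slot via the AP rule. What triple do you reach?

start (-1,-4,-5) = (f(1,0),f(0,1),f(1,1))
replace slot 2: 2·((-1)+(-5)) − (-4) = -8 → (-1,-8,-5)
replace slot 3: 2·((-1)+(-8)) − (-5) = -13 → (-1,-8,-13)
replace slot 2: 2·((-1)+(-13)) − (-8) = -20 → (-1,-20,-13)

-1,-20,-13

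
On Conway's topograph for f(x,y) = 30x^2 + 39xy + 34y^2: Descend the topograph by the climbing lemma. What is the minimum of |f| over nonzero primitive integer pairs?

translate: b→-21 (≡39 mod 60), so (30,39,34)→(30,-21,25)
flip: (30,-21,25)→(25,21,30)
reduced (well bottom): (25,21,30) with a≤c, −a<b≤a
well minimum = a = 25

25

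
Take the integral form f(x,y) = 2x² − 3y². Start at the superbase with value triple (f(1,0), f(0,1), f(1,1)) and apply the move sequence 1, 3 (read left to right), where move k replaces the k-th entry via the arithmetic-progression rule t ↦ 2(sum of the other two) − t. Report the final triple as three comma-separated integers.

start (2,-3,-1) = (f(1,0),f(0,1),f(1,1))
replace slot 1: 2·((-3)+(-1)) − 2 = -10 → (-10,-3,-1)
replace slot 3: 2·((-10)+(-3)) − (-1) = -25 → (-10,-3,-25)

-10,-3,-25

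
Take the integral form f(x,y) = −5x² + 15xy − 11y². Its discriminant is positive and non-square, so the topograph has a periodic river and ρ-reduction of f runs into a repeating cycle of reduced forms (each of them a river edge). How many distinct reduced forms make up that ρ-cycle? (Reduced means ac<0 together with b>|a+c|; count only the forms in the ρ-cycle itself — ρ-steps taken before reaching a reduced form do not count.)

D = 5, ⌊√D⌋ = 2
descent: ρ → (-11,7,-1)
descent: ρ → (-1,1,1)  [lands on river]
river: ρ → (1,1,-1)
ρ-cycle length = 2 (tail of 2 descent steps not counted)

2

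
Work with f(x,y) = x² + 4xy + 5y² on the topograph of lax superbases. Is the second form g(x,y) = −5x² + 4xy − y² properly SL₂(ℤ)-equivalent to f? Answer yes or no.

D₁ = -4, D₂ = -4
f: translate: b→0 (≡4 mod 2), so (1,4,5)→(1,0,1)
f: reduced (well bottom): (1,0,1) with a≤c, −a<b≤a
g is negative-definite; reduce −g:
−g: flip: (5,-4,1)→(1,4,5)
−g: translate: b→0 (≡4 mod 2), so (1,4,5)→(1,0,1)
−g: reduced (well bottom): (1,0,1) with a≤c, −a<b≤a
flip sign back: reduced form of g is (-1,0,-1)
reduced forms (1, 0, 1) vs (-1, 0, -1) ⇒ inequivalent

no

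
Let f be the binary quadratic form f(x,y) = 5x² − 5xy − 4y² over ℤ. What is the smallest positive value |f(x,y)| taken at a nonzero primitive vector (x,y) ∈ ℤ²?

descent: ρ → (-4,5,5)  [lands on river]
river: ρ → (5,5,-4)
river: ρ → (-4,3,6)
river: ρ → (6,9,-1)
river: ρ → (-1,9,6)
river: ρ → (6,3,-4)
closes: descent 1, river 6
min |a| on river = 1

1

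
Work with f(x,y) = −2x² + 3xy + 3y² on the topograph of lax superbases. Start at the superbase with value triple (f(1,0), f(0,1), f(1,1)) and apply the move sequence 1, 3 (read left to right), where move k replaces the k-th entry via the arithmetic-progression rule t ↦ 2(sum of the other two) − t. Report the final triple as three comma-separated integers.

start (-2,3,4) = (f(1,0),f(0,1),f(1,1))
replace slot 1: 2·(3+4) − (-2) = 16 → (16,3,4)
replace slot 3: 2·(16+3) − 4 = 34 → (16,3,34)

16,3,34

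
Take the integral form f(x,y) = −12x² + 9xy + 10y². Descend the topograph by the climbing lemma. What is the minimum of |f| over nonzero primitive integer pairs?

river: ρ → (10,11,-11)
river: ρ → (-11,11,10)
river: ρ → (10,9,-12)
river: ρ → (-12,15,7)
river: ρ → (7,13,-14)
river: ρ → (-14,15,6)
river: ρ → (6,21,-5)
river: ρ → (-5,19,10)
river: ρ → (10,21,-3)
river: ρ → (-3,21,10)
river: ρ → (10,19,-5)
river: ρ → (-5,21,6)
river: ρ → (6,15,-14)
river: ρ → (-14,13,7)
river: ρ → (7,15,-12)
river: ρ → (-12,9,10)
closes: descent 0, river 16
min |a| on river = 3

3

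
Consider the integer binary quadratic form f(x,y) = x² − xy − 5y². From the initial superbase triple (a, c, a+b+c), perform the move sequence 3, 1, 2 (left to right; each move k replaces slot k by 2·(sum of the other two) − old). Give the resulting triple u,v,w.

start (1,-5,-5) = (f(1,0),f(0,1),f(1,1))
replace slot 3: 2·(1+(-5)) − (-5) = -3 → (1,-5,-3)
replace slot 1: 2·((-5)+(-3)) − 1 = -17 → (-17,-5,-3)
replace slot 2: 2·((-17)+(-3)) − (-5) = -35 → (-17,-35,-3)

-17,-35,-3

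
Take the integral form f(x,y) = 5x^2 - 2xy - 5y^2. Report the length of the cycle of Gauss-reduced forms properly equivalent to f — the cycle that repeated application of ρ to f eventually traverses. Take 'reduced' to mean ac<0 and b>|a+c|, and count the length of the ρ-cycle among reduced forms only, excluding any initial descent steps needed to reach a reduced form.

D = 104, ⌊√D⌋ = 10
descent: ρ → (-5,2,5)  [lands on river]
river: ρ → (5,8,-2)
river: ρ → (-2,8,5)
river: ρ → (5,2,-5)
river: ρ → (-5,8,2)
river: ρ → (2,8,-5)
ρ-cycle length = 6 (tail of 1 descent step not counted)

6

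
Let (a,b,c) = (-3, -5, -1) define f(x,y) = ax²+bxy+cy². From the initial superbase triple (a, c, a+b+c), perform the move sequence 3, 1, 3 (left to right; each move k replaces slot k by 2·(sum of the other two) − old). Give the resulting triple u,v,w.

start (-3,-1,-9) = (f(1,0),f(0,1),f(1,1))
replace slot 3: 2·((-3)+(-1)) − (-9) = 1 → (-3,-1,1)
replace slot 1: 2·((-1)+1) − (-3) = 3 → (3,-1,1)
replace slot 3: 2·(3+(-1)) − 1 = 3 → (3,-1,3)

3,-1,3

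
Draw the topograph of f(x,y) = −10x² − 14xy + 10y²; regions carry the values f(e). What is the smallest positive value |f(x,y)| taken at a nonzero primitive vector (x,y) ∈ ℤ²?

descent: ρ → (10,14,-10)  [lands on river]
river: ρ → (-10,6,14)
river: ρ → (14,22,-2)
river: ρ → (-2,22,14)
river: ρ → (14,6,-10)
river: ρ → (-10,14,10)
river: ρ → (10,6,-14)
river: ρ → (-14,22,2)
river: ρ → (2,22,-14)
river: ρ → (-14,6,10)
closes: descent 1, river 10
min |a| on river = 2

2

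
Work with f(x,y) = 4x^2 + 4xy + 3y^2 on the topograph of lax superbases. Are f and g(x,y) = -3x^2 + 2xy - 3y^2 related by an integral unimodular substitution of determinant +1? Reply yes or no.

D₁ = -32, D₂ = -32
f: flip: (4,4,3)→(3,-4,4)
f: translate: b→2 (≡-4 mod 6), so (3,-4,4)→(3,2,3)
f: reduced (well bottom): (3,2,3) with a≤c, −a<b≤a
g is negative-definite; reduce −g:
−g: flip: (3,-2,3)→(3,2,3)
−g: reduced (well bottom): (3,2,3) with a≤c, −a<b≤a
flip sign back: reduced form of g is (-3,-2,-3)
reduced forms (3, 2, 3) vs (-3, -2, -3) ⇒ inequivalent

no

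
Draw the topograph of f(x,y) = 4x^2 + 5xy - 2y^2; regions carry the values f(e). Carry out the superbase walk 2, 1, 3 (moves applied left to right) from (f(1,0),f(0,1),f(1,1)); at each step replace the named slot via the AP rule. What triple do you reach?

start (4,-2,7) = (f(1,0),f(0,1),f(1,1))
replace slot 2: 2·(4+7) − (-2) = 24 → (4,24,7)
replace slot 1: 2·(24+7) − 4 = 58 → (58,24,7)
replace slot 3: 2·(58+24) − 7 = 157 → (58,24,157)

58,24,157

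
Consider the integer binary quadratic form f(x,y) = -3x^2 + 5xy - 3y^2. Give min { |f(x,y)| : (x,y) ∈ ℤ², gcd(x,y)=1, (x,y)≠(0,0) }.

translate: b→1 (≡-5 mod 6), so (3,-5,3)→(3,1,1)
flip: (3,1,1)→(1,-1,3)
translate: b→1 (≡-1 mod 2), so (1,-1,3)→(1,1,3)
reduced (well bottom): (1,1,3) with a≤c, −a<b≤a
well minimum |f| = |-1| = 1 (negative-definite)

1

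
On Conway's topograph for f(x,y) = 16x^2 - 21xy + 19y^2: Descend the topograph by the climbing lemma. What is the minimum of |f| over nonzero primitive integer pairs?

translate: b→11 (≡-21 mod 32), so (16,-21,19)→(16,11,14)
flip: (16,11,14)→(14,-11,16)
reduced (well bottom): (14,-11,16) with a≤c, −a<b≤a
well minimum = a = 14

14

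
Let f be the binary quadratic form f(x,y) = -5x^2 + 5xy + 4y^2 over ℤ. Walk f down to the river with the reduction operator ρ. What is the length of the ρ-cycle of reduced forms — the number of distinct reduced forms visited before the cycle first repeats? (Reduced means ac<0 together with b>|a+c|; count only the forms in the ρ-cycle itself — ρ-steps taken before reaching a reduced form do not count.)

D = 105, ⌊√D⌋ = 10
river: ρ → (4,3,-6)
river: ρ → (-6,9,1)
river: ρ → (1,9,-6)
river: ρ → (-6,3,4)
river: ρ → (4,5,-5)
river: ρ → (-5,5,4)
ρ-cycle length = 6 (tail of 0 descent steps not counted)

6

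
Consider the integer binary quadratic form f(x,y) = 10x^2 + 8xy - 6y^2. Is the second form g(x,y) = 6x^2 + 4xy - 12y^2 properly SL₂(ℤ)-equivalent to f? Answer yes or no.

D₁ = 304, D₂ = 304
river cycle of f (length 6): (-6, 16, 2), (2, 16, -6), (-6, 8, 10), (10, 12, -4), (-4, 12, 10), (10, 8, -6)
river cycle of g (length 6): (6, 16, -2), (-2, 16, 6), (6, 8, -10), (-10, 12, 4), (4, 12, -10), (-10, 8, 6)
cycles differ ⇒ inequivalent

no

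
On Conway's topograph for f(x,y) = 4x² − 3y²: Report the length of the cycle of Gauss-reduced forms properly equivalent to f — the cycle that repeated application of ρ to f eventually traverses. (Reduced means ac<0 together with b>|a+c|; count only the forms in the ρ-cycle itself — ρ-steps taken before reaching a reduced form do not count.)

D = 48, ⌊√D⌋ = 6
descent: ρ → (-3,6,1)  [lands on river]
river: ρ → (1,6,-3)
ρ-cycle length = 2 (tail of 1 descent step not counted)

2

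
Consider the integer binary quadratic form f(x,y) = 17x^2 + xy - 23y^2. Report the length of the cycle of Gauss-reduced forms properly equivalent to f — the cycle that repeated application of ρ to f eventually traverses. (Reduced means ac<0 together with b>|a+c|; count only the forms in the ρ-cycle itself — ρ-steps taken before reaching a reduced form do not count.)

D = 1565, ⌊√D⌋ = 39
descent: ρ → (-23,-1,17)
descent: ρ → (17,35,-5)  [lands on river]
river: ρ → (-5,35,17)
river: ρ → (17,33,-7)
river: ρ → (-7,37,7)
river: ρ → (7,33,-17)
river: ρ → (-17,35,5)
river: ρ → (5,35,-17)
river: ρ → (-17,33,7)
river: ρ → (7,37,-7)
river: ρ → (-7,33,17)
ρ-cycle length = 10 (tail of 2 descent steps not counted)

10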